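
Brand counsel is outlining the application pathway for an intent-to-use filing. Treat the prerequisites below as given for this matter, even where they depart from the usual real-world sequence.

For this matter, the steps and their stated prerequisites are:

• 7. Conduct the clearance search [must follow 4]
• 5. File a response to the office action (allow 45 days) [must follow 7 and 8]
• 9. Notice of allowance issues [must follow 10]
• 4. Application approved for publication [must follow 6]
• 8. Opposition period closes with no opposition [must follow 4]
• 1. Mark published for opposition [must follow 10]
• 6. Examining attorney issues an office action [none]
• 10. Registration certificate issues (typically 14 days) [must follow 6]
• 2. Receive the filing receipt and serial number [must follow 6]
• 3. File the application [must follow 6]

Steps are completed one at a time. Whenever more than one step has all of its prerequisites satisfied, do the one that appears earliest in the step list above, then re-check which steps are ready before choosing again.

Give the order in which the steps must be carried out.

6 → 4 → 7 → 8 → 5 → 10 → 9 → 1 → 2 → 3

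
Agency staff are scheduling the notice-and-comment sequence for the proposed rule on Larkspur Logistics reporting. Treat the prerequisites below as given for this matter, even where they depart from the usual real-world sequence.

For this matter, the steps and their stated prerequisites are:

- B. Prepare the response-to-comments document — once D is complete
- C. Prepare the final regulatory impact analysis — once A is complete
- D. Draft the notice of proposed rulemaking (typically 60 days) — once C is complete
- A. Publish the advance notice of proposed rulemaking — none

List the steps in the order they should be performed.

A C D B

Only A has no prerequisites, so it is first.
C needed A, now all done → C.
That leaves D as the only ready step → D.
Next only B has its prerequisites met → B.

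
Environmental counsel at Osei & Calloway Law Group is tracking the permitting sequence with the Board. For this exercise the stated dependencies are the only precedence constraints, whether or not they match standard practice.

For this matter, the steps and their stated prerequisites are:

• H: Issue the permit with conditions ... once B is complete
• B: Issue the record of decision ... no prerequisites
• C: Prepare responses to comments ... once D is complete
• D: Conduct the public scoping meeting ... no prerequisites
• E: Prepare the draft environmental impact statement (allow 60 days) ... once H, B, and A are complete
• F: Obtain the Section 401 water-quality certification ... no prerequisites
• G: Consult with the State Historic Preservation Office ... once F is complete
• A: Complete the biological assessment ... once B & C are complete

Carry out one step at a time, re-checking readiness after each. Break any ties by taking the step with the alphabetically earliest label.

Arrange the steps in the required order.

B, D, C, A, F, G, H, E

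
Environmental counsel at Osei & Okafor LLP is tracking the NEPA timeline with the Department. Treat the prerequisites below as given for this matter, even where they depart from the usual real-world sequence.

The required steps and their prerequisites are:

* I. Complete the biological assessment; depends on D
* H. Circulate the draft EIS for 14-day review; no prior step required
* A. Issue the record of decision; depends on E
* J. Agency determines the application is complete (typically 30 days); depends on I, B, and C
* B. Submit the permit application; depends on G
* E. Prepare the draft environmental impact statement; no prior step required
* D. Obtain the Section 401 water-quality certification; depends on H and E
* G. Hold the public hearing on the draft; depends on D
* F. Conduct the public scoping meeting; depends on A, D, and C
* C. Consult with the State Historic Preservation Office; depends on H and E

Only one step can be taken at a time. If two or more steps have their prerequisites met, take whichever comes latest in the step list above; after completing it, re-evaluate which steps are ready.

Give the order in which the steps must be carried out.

Nothing is required for E and H. E is listed later → E first.
Now A and H have their prerequisites met. A is listed later, so A next.
That leaves H as the only ready step → H.
C and D are both available; C is listed later → C.
Next only D has its prerequisites met → D.
Now F, G and I have their prerequisites met. F is listed later, so F next.
Now G and I have their prerequisites met. G is listed later, so G next.
B now also ready, so the ready set is {B, I}; B is listed later → B.
I needed D, now all done → I.
That leaves J as the only ready step → J.

E → A → H → C → D → F → G → B → I → J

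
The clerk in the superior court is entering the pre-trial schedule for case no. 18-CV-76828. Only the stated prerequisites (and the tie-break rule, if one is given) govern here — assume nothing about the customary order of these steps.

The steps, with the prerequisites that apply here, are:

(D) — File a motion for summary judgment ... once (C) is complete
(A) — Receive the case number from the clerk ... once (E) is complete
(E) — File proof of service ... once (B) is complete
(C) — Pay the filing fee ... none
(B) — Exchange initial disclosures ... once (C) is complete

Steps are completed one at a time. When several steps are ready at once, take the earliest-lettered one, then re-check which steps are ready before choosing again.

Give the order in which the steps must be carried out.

(C), (B), (D), (E), (A)

(C) has no prerequisites → (C) first.
Ready: (B) and (D). (B) has the earlier label → (B).
(E) now also ready, so the ready set is {(D), (E)}; (D) has the earlier label → (D).
(E) needed (B), now all done → (E).
(A) is the only step now ready → (A).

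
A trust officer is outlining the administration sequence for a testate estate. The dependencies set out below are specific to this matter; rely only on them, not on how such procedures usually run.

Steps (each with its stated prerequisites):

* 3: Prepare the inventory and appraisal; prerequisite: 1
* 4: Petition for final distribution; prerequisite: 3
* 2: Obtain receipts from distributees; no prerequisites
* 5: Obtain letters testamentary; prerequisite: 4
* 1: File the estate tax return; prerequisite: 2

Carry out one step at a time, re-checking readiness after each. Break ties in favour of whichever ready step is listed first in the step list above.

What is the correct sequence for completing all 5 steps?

2, 1, 3, 4, 5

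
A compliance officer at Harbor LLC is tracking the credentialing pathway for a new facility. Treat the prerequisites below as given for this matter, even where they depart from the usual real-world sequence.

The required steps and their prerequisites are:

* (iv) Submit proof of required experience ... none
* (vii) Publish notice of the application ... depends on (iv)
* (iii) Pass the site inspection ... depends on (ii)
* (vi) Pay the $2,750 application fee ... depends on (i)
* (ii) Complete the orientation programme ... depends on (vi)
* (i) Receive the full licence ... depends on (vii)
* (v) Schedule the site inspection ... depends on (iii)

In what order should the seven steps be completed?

(iv) (vii) (i) (vi) (ii) (iii) (v)

(iv) has no prerequisites → (iv) first.
(vii) needed (iv), now all done → (vii).
(i) is the only step now ready → (i).
Next only (vi) has its prerequisites met → (vi).
Next only (ii) has its prerequisites met → (ii).
(iii) is the only step now ready → (iii).
(v) needed (iii), now all done → (v).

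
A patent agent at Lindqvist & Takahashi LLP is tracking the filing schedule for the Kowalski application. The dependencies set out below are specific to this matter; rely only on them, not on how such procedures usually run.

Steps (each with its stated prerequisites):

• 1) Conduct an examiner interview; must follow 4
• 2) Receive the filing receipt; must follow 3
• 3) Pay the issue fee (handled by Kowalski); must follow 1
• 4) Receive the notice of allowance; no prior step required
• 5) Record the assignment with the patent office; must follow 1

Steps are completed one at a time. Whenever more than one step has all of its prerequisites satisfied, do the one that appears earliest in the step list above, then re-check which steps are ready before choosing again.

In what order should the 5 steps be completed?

Only 4 has no prerequisites, so it is first.
Next only 1 has its prerequisites met → 1.
Now 3 and 5 have their prerequisites met. 3 is listed earlier, so 3 next.
2 now also ready, so the ready set is {2, 5}; 2 is listed earlier → 2.
5 needed 1, now all done → 5.

4, 1, 3, 2, 5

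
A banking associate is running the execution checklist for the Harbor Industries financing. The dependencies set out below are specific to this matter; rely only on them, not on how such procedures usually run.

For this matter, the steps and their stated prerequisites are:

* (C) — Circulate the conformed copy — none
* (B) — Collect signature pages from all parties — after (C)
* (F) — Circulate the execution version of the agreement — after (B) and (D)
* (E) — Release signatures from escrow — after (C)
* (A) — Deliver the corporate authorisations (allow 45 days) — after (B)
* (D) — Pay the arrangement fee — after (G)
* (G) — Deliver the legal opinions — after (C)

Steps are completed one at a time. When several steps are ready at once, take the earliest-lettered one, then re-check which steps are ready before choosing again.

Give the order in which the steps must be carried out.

(C) is the only step with nothing outstanding, so it goes first.
(B), (E) and (G) are all available; (B) has the earlier label → (B).
(A) now also ready, so the ready set is {(A), (E), (G)}; (A) has the earlier label → (A).
Now (E) and (G) have their prerequisites met. (E) has the earlier label, so (E) next.
That leaves (G) as the only ready step → (G).
(D) needed (G), now all done → (D).
(F) needed (B) and (D), now all done → (F).

(C) (B) (A) (E) (G) (D) (F)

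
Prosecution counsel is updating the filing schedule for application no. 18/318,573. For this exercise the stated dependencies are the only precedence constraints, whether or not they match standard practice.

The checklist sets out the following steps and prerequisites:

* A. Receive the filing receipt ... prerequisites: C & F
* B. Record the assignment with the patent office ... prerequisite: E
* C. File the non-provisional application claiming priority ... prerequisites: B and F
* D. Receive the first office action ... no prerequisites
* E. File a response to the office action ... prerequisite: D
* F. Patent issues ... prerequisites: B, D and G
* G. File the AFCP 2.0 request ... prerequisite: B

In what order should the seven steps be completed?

D is the only step with nothing outstanding, so it goes first.
E needed D, now all done → E.
That leaves B as the only ready step → B.
That leaves G as the only ready step → G.
F needed B, D and G, now all done → F.
C needed B and F, now all done → C.
Next only A has its prerequisites met → A.

D E B G F C A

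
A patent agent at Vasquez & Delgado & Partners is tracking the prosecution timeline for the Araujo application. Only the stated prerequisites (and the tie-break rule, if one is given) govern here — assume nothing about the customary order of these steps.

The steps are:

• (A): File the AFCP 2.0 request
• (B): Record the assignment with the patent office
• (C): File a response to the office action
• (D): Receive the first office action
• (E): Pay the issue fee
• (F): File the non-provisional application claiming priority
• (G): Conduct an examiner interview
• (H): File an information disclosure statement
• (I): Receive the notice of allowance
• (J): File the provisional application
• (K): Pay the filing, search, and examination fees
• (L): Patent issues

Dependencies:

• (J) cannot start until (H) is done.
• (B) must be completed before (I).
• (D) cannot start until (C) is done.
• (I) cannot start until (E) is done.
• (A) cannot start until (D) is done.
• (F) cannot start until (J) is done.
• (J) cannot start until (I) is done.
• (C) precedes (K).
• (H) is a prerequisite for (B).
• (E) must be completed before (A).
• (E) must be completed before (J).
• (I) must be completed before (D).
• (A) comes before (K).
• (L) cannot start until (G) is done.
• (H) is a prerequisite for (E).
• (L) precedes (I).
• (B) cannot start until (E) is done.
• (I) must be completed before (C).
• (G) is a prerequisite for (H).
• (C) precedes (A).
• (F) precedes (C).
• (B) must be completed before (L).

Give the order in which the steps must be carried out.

(G) → (H) → (E) → (B) → (L) → (I) → (J) → (F) → (C) → (D) → (A) → (K)

(G) is the only step with nothing outstanding, so it goes first.
(H) is the only step now ready → (H).
Next only (E) has its prerequisites met → (E).
(B) needed (E) and (H), now all done → (B).
(L) needed (B) and (G), now all done → (L).
Next only (I) has its prerequisites met → (I).
(J) is the only step now ready → (J).
(F) needed (J), now all done → (F).
That leaves (C) as the only ready step → (C).
(D) is the only step now ready → (D).
(A) needed (C), (D) and (E), now all done → (A).
Next only (K) has its prerequisites met → (K).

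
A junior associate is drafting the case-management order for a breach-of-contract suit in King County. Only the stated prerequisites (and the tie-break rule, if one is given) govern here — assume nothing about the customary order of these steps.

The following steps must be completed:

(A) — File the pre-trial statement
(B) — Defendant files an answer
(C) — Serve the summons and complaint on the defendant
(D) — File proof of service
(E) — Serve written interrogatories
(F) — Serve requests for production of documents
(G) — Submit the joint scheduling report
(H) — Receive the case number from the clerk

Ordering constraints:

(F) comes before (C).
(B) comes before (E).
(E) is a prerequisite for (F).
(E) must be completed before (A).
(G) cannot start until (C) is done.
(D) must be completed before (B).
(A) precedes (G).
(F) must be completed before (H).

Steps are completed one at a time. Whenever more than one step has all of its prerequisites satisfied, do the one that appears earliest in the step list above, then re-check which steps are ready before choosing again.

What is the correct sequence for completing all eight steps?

(D) has no prerequisites → (D) first.
(B) is the only step now ready → (B).
(E) needed (B), now all done → (E).
Ready: (A) and (F). (A) is listed earlier → (A).
That leaves (F) as the only ready step → (F).
(C) and (H) are both available; (C) is listed earlier → (C).
(G) and (H) are both available; (G) is listed earlier → (G).
(H) needed (F), now all done → (H).

(D), (B), (E), (A), (F), (C), (G), (H)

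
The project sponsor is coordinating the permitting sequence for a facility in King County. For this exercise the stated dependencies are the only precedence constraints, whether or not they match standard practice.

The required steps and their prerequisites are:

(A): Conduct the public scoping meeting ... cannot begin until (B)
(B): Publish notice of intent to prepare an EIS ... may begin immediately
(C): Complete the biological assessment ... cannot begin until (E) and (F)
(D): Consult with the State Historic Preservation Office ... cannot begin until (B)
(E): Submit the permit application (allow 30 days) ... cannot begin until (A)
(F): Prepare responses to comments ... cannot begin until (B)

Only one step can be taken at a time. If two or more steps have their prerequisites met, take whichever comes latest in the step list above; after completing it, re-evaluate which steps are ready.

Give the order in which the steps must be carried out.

(B) is the only step with nothing outstanding, so it goes first.
(F), (D) and (A) are all available; (F) is listed later → (F).
Ready: (D) and (A). (D) is listed later → (D).
(A) is the only step now ready → (A).
That leaves (E) as the only ready step → (E).
Next only (C) has its prerequisites met → (C).

(B) (F) (D) (A) (E) (C)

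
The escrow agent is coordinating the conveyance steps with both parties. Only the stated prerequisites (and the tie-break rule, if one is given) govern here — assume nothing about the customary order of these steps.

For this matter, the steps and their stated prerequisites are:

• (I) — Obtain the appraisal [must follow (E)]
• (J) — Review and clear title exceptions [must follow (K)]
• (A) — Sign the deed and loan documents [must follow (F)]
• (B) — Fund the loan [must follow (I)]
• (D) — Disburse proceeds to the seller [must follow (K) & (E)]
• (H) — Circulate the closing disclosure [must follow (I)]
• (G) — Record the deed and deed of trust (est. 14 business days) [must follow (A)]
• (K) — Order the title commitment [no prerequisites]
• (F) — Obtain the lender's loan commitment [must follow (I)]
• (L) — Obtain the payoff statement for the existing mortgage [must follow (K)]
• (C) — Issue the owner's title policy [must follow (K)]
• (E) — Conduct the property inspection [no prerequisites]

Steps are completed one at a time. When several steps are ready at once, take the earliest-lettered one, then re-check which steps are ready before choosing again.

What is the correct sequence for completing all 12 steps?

(E) → (I) → (B) → (F) → (A) → (G) → (H) → (K) → (C) → (D) → (J) → (L)

Nothing is required for (E) and (K). (E) has the earlier label → (E) first.
(I) now also ready, so the ready set is {(I), (K)}; (I) has the earlier label → (I).
(B), (F), (H) and (K) are all available; (B) has the earlier label → (B).
(F), (H) and (K) are all available; (F) has the earlier label → (F).
(A) now also ready, so the ready set is {(A), (H), (K)}; (A) has the earlier label → (A).
Ready: (G), (H) and (K). (G) has the earlier label → (G).
Now (H) and (K) have their prerequisites met. (H) has the earlier label, so (H) next.
That leaves (K) as the only ready step → (K).
Now (C), (D), (J) and (L) have their prerequisites met. (C) has the earlier label, so (C) next.
Ready: (D), (J) and (L). (D) has the earlier label → (D).
Now (J) and (L) have their prerequisites met. (J) has the earlier label, so (J) next.
(L) needed (K), now all done → (L).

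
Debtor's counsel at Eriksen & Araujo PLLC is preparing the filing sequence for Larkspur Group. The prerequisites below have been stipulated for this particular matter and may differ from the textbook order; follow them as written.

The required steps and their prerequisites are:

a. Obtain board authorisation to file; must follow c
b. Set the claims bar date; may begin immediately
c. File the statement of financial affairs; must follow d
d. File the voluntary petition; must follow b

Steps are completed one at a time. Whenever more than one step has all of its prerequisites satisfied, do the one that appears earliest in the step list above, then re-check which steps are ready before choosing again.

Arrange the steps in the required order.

b has no prerequisites → b first.
That leaves d as the only ready step → d.
c is the only step now ready → c.
That leaves a as the only ready step → a.

b → d → c → a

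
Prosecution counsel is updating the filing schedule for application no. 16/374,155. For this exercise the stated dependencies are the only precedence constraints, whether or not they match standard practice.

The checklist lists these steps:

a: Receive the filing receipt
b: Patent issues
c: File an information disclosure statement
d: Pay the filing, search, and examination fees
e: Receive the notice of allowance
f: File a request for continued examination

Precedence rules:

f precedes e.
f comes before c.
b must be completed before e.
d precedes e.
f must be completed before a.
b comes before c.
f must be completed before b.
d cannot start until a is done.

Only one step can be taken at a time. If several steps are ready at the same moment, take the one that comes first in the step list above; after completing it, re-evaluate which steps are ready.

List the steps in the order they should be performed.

Only f has no prerequisites, so it is first.
Ready: a and b. a is listed earlier → a.
d now also ready, so the ready set is {b, d}; b is listed earlier → b.
c and d are both available; c is listed earlier → c.
That leaves d as the only ready step → d.
e is the only step now ready → e.

f → a → b → c → d → e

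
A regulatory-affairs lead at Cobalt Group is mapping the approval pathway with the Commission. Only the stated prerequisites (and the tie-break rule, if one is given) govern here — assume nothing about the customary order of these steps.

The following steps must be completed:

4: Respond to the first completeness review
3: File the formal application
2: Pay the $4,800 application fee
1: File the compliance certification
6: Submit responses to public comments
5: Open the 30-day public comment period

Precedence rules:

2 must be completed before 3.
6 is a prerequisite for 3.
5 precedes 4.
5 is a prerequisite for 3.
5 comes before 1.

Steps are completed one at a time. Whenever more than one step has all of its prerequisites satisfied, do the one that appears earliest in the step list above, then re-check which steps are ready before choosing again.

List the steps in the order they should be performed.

2, 6, 5, 4, 3, 1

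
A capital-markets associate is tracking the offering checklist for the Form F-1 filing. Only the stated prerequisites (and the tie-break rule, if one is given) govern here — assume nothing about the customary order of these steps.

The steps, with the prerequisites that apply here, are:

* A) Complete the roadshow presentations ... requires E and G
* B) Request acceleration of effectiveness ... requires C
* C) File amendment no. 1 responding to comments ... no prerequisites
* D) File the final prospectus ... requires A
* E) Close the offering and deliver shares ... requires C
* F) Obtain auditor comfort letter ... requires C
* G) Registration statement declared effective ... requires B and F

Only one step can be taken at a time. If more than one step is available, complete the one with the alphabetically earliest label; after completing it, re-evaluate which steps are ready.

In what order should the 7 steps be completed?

C, B, E, F, G, A, D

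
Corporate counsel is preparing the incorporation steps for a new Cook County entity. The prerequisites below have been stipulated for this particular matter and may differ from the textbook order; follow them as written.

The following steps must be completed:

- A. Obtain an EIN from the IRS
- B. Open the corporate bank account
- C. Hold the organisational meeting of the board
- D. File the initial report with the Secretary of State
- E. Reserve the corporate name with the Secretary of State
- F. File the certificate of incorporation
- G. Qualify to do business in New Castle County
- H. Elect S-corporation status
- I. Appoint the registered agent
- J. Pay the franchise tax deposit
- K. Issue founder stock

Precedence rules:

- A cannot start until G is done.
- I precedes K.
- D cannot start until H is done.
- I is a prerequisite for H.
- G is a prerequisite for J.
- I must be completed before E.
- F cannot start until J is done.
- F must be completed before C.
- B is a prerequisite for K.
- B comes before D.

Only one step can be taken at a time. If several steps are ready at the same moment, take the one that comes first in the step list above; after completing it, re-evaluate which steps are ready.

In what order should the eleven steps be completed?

Nothing is required for B, G and I. B is listed earlier → B first.
Now G and I have their prerequisites met. G is listed earlier, so G next.
A and J now also ready, so the ready set is {A, I, J}; A is listed earlier → A.
Now I and J have their prerequisites met. I is listed earlier, so I next.
E, H and K now also ready, so the ready set is {E, H, J, K}; E is listed earlier → E.
Now H, J and K have their prerequisites met. H is listed earlier, so H next.
Now D, J and K have their prerequisites met. D is listed earlier, so D next.
Now J and K have their prerequisites met. J is listed earlier, so J next.
Ready: F and K. F is listed earlier → F.
C now also ready, so the ready set is {C, K}; C is listed earlier → C.
That leaves K as the only ready step → K.

B, G, A, I, E, H, D, J, F, C, K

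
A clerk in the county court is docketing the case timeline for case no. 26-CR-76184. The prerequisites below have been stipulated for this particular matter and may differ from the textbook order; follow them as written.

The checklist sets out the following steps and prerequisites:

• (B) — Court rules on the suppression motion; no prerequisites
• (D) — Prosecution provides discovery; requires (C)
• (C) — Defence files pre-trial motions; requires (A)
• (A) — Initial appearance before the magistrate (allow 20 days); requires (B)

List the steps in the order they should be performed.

(B) → (A) → (C) → (D)

(B) is the only step with nothing outstanding, so it goes first.
That leaves (A) as the only ready step → (A).
(C) needed (A), now all done → (C).
(D) is the only step now ready → (D).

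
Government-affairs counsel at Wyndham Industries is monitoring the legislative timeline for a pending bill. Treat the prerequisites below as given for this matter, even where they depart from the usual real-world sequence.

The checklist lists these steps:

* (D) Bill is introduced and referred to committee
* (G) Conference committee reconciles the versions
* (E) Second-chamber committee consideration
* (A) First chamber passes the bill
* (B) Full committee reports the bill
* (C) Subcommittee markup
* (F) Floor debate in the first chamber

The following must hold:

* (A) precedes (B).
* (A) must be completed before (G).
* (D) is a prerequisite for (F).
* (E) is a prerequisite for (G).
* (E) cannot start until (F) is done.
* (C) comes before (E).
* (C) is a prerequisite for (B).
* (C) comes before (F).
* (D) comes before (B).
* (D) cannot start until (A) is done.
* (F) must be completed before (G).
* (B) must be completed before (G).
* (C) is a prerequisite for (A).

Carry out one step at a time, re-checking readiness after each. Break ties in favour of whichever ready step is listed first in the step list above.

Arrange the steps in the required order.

(C) is the only step with nothing outstanding, so it goes first.
(A) needed (C), now all done → (A).
Next only (D) has its prerequisites met → (D).
Now (B) and (F) have their prerequisites met. (B) is listed earlier, so (B) next.
(F) needed (D) and (C), now all done → (F).
Next only (E) has its prerequisites met → (E).
That leaves (G) as the only ready step → (G).

(C), (A), (D), (B), (F), (E), (G)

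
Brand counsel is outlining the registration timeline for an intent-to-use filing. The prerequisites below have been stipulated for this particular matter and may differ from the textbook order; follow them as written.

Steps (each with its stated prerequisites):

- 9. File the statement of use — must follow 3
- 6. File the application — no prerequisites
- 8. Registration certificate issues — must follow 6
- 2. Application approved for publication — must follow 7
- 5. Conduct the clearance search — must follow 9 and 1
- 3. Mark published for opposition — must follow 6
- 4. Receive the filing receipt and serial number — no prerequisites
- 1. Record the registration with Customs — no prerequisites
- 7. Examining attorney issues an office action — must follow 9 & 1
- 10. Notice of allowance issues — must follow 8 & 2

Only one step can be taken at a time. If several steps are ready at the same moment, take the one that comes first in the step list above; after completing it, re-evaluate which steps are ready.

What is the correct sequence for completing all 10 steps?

Nothing is required for 6, 4 and 1. 6 is listed earlier → 6 first.
8, 3, 4 and 1 are all available; 8 is listed earlier → 8.
Ready: 3, 4 and 1. 3 is listed earlier → 3.
Now 9, 4 and 1 have their prerequisites met. 9 is listed earlier, so 9 next.
Now 4 and 1 have their prerequisites met. 4 is listed earlier, so 4 next.
1 is the only step now ready → 1.
Now 5 and 7 have their prerequisites met. 5 is listed earlier, so 5 next.
7 needed 9 and 1, now all done → 7.
2 is the only step now ready → 2.
Next only 10 has its prerequisites met → 10.

6, 8, 3, 9, 4, 1, 5, 7, 2, 10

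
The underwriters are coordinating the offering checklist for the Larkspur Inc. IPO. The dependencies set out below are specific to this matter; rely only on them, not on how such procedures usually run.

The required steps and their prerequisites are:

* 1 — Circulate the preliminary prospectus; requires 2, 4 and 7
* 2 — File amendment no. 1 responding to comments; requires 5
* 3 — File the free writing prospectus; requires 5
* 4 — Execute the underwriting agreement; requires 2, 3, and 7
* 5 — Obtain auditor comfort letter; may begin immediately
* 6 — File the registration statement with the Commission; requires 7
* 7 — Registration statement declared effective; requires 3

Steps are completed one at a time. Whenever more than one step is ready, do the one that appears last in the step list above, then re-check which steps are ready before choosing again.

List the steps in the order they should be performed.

5, 3, 7, 6, 2, 4, 1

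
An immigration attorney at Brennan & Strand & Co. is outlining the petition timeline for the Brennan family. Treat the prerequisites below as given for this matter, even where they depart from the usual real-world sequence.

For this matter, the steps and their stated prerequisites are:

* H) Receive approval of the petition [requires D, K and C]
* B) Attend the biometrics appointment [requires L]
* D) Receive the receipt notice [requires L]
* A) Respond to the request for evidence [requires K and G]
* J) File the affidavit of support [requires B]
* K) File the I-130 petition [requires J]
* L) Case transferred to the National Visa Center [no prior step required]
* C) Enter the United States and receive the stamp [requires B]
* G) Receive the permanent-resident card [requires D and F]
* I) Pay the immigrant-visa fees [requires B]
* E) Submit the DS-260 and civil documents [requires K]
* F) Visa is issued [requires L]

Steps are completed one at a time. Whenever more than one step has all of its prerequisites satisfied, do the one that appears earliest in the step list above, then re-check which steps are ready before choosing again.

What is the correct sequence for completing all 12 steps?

L has no prerequisites → L first.
B, D and F are all available; B is listed earlier → B.
J, C and I now also ready, so the ready set is {D, J, C, I, F}; D is listed earlier → D.
Ready: J, C, I and F. J is listed earlier → J.
K now also ready, so the ready set is {K, C, I, F}; K is listed earlier → K.
Ready: C, I, E and F. C is listed earlier → C.
Now H, I, E and F have their prerequisites met. H is listed earlier, so H next.
Now I, E and F have their prerequisites met. I is listed earlier, so I next.
Now E and F have their prerequisites met. E is listed earlier, so E next.
F needed L, now all done → F.
G needed D and F, now all done → G.
A needed K and G, now all done → A.

L → B → D → J → K → C → H → I → E → F → G → A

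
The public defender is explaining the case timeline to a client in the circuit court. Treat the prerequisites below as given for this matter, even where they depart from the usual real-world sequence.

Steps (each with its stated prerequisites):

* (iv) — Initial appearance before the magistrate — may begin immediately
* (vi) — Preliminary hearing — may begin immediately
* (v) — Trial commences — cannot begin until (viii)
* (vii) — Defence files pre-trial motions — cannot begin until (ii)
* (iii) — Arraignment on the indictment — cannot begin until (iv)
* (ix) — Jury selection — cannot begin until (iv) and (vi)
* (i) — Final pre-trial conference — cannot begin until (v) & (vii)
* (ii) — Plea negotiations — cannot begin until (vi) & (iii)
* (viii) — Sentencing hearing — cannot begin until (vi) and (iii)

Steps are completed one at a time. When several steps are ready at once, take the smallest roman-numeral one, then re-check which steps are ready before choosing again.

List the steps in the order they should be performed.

(iv) and (vi) have no prerequisites; (iv) has the earlier label, so (iv) is first.
(iii) and (vi) are both available; (iii) has the earlier label → (iii).
That leaves (vi) as the only ready step → (vi).
(ii), (viii) and (ix) are all available; (ii) has the earlier label → (ii).
(vii) now also ready, so the ready set is {(vii), (viii), (ix)}; (vii) has the earlier label → (vii).
Ready: (viii) and (ix). (viii) has the earlier label → (viii).
Ready: (v) and (ix). (v) has the earlier label → (v).
(i) now also ready, so the ready set is {(i), (ix)}; (i) has the earlier label → (i).
(ix) is the only step now ready → (ix).

(iv), (iii), (vi), (ii), (vii), (viii), (v), (i), (ix)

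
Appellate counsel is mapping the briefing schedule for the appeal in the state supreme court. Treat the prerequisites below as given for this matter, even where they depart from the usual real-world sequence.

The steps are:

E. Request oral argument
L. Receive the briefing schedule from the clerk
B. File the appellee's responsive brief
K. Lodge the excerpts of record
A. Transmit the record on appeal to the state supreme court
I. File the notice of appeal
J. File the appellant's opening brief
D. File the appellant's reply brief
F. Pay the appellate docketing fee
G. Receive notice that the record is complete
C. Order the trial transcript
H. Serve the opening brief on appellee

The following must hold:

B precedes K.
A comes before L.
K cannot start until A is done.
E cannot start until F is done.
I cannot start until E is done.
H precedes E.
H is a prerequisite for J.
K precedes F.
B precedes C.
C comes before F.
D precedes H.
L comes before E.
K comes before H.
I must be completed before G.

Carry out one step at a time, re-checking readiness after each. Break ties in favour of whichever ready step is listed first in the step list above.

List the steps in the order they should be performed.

B, A, L, K, D, C, F, H, E, I, J, G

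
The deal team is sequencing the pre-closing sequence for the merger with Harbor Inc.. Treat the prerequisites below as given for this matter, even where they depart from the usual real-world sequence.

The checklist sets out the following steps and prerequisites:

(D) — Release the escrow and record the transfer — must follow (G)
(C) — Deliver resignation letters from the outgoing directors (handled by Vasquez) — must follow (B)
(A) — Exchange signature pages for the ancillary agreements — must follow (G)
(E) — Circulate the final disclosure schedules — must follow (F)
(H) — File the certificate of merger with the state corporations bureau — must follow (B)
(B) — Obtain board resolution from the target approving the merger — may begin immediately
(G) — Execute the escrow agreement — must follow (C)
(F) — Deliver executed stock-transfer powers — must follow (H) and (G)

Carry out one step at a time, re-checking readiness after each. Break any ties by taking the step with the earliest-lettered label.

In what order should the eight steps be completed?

Only (B) has no prerequisites, so it is first.
Now (C) and (H) have their prerequisites met. (C) has the earlier label, so (C) next.
Now (G) and (H) have their prerequisites met. (G) has the earlier label, so (G) next.
Ready: (A), (D) and (H). (A) has the earlier label → (A).
Now (D) and (H) have their prerequisites met. (D) has the earlier label, so (D) next.
(H) needed (B), now all done → (H).
Next only (F) has its prerequisites met → (F).
Next only (E) has its prerequisites met → (E).

(B) → (C) → (G) → (A) → (D) → (H) → (F) → (E)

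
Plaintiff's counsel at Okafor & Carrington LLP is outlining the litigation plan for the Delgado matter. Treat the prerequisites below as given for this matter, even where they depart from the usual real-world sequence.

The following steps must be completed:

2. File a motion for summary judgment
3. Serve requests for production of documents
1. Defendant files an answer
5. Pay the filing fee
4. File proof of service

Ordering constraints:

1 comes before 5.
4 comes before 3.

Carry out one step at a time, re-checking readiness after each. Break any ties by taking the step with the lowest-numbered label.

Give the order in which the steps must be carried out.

1, 2 and 4 have no prerequisites; 1 has the earlier label, so 1 is first.
5 now also ready, so the ready set is {2, 4, 5}; 2 has the earlier label → 2.
4 and 5 are both available; 4 has the earlier label → 4.
Ready: 3 and 5. 3 has the earlier label → 3.
5 is the only step now ready → 5.

1 2 4 3 5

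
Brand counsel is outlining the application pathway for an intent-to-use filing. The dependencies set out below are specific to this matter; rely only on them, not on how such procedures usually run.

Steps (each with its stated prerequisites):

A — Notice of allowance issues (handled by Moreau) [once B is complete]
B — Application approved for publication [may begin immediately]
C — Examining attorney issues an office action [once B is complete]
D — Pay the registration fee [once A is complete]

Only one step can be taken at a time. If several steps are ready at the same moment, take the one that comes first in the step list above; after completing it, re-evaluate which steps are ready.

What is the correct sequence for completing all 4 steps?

Only B has no prerequisites, so it is first.
Now A and C have their prerequisites met. A is listed earlier, so A next.
Ready: C and D. C is listed earlier → C.
D needed A, now all done → D.

B, A, C, D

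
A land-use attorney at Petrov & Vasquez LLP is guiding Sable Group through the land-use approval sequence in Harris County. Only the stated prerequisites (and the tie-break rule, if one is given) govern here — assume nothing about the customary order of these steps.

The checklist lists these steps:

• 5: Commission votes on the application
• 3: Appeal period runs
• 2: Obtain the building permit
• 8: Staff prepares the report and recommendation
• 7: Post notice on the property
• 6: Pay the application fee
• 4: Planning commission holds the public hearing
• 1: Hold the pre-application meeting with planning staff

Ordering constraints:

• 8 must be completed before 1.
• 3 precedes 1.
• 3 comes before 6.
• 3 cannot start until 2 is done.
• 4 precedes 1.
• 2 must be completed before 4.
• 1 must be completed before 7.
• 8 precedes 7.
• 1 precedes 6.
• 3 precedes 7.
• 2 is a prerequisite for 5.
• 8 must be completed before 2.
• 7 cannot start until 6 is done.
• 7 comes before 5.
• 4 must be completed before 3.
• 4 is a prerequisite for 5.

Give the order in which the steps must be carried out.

8, 2, 4, 3, 1, 6, 7, 5

8 has no prerequisites → 8 first.
Next only 2 has its prerequisites met → 2.
4 needed 2, now all done → 4.
3 needed 2 and 4, now all done → 3.
1 is the only step now ready → 1.
Next only 6 has its prerequisites met → 6.
7 needed 3, 8, 6 and 1, now all done → 7.
5 needed 2, 7 and 4, now all done → 5.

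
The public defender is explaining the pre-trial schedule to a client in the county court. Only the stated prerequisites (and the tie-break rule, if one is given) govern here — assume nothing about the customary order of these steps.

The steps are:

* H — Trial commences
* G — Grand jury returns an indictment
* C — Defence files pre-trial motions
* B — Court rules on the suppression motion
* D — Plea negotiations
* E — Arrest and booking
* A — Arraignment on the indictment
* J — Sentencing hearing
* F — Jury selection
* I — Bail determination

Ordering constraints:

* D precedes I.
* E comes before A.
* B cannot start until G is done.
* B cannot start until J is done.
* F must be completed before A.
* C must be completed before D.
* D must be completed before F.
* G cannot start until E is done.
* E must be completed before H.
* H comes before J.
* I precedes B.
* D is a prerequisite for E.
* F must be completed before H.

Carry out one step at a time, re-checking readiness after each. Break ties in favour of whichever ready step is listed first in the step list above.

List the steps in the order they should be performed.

C D E G F H A J I B

Only C has no prerequisites, so it is first.
Next only D has its prerequisites met → D.
Ready: E, F and I. E is listed earlier → E.
Ready: G, F and I. G is listed earlier → G.
F and I are both available; F is listed earlier → F.
Ready: H, A and I. H is listed earlier → H.
Ready: A, J and I. A is listed earlier → A.
J and I are both available; J is listed earlier → J.
I needed D, now all done → I.
B needed G, J and I, now all done → B.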